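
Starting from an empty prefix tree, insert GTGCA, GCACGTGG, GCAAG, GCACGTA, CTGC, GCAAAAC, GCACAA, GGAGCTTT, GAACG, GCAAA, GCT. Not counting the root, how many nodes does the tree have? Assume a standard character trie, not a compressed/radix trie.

36

For each word, the new-node count is its length minus the longest prefix already in the trie:
  "GTGCA" → 5 new (G, T, G, C, A)
  "GCACGTGG" → prefix "G" already present; 7 new (C, A, C, G, T, G, G)
  "GCAAG" → prefix "GCA" already present; 2 new (A, G)
  "GCACGTA" → prefix "GCACGT" already present; 1 new (A)
  "CTGC" → 4 new (C, T, G, C)
  "GCAAAAC" → prefix "GCAA" already present; 3 new (A, A, C)
  "GCACAA" → prefix "GCAC" already present; 2 new (A, A)
  "GGAGCTTT" → prefix "G" already present; 7 new (G, A, G, C, T, T, T)
  "GAACG" → prefix "G" already present; 4 new (A, A, C, G)
  "GCAAA" → prefix "GCAAA" already present; 0 new (none)
  "GCT" → prefix "GC" already present; 1 new (T)
Total nodes = 5 + 7 + 2 + 1 + 4 + 3 + 2 + 7 + 4 + 0 + 1 = 36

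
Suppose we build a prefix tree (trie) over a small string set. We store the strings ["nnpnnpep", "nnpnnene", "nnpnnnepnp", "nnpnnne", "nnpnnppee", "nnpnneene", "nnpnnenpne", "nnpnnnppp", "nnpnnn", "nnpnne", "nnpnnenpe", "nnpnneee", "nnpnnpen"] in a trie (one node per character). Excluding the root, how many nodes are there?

31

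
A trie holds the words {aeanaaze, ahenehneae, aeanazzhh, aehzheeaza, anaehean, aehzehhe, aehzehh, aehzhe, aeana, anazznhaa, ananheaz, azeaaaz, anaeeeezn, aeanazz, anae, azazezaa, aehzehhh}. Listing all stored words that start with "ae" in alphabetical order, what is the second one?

aeanaaze

Filter for "ae…" and sort: "aeana", "aeanaaze", "aeanazz", "aeanazzhh", "aehzehh", "aehzehhe", "aehzehhh", "aehzhe", "aehzheeaza"
Position 2: aeanaaze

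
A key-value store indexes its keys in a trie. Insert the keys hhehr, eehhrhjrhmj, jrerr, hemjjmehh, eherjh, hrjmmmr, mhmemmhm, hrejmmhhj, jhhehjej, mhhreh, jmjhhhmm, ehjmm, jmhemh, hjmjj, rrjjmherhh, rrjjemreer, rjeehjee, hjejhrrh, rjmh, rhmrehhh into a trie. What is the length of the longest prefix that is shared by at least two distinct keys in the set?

The deepest shared node is where two words last agree before diverging.
e.g. "rrjjemreer" and "rrjjmherhh" share the prefix "rrjj" of length 4; no pair shares a longer one.
Longest shared-prefix length: 4

4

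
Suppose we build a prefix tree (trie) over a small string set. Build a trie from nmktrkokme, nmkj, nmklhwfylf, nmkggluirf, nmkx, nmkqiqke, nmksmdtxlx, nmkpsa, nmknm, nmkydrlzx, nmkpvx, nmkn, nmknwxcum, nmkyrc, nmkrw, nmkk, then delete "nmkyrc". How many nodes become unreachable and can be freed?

2

After clearing the end-marker at "nmkyrc", prune upward until reaching a node still needed by another word.
The suffix "rc" (2 nodes) is used only by "nmkyrc"; the node for "nmky" still has the child "d", so pruning stops there.
Nodes removed: 2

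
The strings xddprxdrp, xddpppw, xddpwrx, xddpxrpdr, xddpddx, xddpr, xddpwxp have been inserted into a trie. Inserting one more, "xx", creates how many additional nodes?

Walking "xx" from the root, the first 1 characters ("x") follow existing edges; "x" is the first miss.
Each of the 1 remaining characters creates one node.

1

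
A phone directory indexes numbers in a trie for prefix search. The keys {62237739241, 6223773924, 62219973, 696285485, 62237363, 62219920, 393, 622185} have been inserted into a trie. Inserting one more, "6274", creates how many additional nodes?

2

"62" is already a path in the trie; the remaining "74" must be added.
Each of the 2 remaining characters creates one node.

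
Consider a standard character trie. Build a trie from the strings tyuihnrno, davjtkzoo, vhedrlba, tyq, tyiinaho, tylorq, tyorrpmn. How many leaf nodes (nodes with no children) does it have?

7

A leaf is a node with no children — equivalently, the end of a word that is not a proper prefix of any other stored word.
Those words: "davjtkzoo", "tyiinaho", "tylorq", "tyorrpmn", "tyq", "tyuihnrno", "vhedrlba"
Leaf count: 7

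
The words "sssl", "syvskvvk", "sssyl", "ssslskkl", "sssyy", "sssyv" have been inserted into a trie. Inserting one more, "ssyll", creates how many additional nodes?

"ss" is already a path in the trie; the remaining "yll" must be added.
So 5 − 2 = 3 new nodes.

3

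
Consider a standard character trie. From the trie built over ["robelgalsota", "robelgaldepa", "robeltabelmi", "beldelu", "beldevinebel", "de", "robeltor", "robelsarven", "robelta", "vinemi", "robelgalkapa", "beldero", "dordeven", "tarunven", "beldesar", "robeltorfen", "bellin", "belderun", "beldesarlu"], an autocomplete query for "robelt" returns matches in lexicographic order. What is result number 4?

robeltorfen

DFS of the "robelt" subtree visits, in order: "robelta", "robeltabelmi", "robeltor", "robeltorfen"
Position 4: robeltorfen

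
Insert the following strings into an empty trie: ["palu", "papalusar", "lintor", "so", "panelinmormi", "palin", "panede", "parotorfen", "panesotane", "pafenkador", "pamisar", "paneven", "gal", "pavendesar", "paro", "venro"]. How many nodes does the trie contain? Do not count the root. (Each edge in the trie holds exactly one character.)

Insert word by word; a character creates a node only if that edge doesn't already exist:
  "palu" → 4 new (p, a, l, u)
  "papalusar" → prefix "pa" already present; 7 new (p, a, l, u, s, a, r)
  "lintor" → 6 new (l, i, n, t, o, r)
  "so" → 2 new (s, o)
  "panelinmormi" → prefix "pa" already present; 10 new (n, e, l, i, n, m, o, r, m, i)
  "palin" → prefix "pal" already present; 2 new (i, n)
  "panede" → prefix "pane" already present; 2 new (d, e)
  "parotorfen" → prefix "pa" already present; 8 new (r, o, t, o, r, f, e, n)
  "panesotane" → prefix "pane" already present; 6 new (s, o, t, a, n, e)
  "pafenkador" → prefix "pa" already present; 8 new (f, e, n, k, a, d, o, r)
  "pamisar" → prefix "pa" already present; 5 new (m, i, s, a, r)
  "paneven" → prefix "pane" already present; 3 new (v, e, n)
  "gal" → 3 new (g, a, l)
  "pavendesar" → prefix "pa" already present; 8 new (v, e, n, d, e, s, a, r)
  "paro" → prefix "paro" already present; 0 new (none)
  "venro" → 5 new (v, e, n, r, o)
Total nodes = 4 + 7 + 6 + 2 + 10 + 2 + 2 + 8 + 6 + 8 + 5 + 3 + 3 + 8 + 0 + 5 = 79

79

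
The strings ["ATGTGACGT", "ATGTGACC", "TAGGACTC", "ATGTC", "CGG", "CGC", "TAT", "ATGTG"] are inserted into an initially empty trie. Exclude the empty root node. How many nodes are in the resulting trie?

24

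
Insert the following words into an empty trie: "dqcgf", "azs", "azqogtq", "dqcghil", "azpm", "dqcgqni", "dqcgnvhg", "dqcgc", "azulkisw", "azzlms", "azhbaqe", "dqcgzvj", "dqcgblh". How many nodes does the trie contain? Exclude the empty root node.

Insert word by word; a character creates a node only if that edge doesn't already exist:
  "dqcgf" → 5 new (d, q, c, g, f)
  "azs" → 3 new (a, z, s)
  "azqogtq" → prefix "az" already present; 5 new (q, o, g, t, q)
  "dqcghil" → prefix "dqcg" already present; 3 new (h, i, l)
  "azpm" → prefix "az" already present; 2 new (p, m)
  "dqcgqni" → prefix "dqcg" already present; 3 new (q, n, i)
  "dqcgnvhg" → prefix "dqcg" already present; 4 new (n, v, h, g)
  "dqcgc" → prefix "dqcg" already present; 1 new (c)
  "azulkisw" → prefix "az" already present; 6 new (u, l, k, i, s, w)
  "azzlms" → prefix "az" already present; 4 new (z, l, m, s)
  "azhbaqe" → prefix "az" already present; 5 new (h, b, a, q, e)
  "dqcgzvj" → prefix "dqcg" already present; 3 new (z, v, j)
  "dqcgblh" → prefix "dqcg" already present; 3 new (b, l, h)
Total nodes = 5 + 3 + 5 + 3 + 2 + 3 + 4 + 1 + 6 + 4 + 5 + 3 + 3 = 47

47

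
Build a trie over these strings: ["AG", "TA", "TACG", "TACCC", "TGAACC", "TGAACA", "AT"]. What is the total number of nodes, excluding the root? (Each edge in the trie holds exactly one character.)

Trace insertions, counting only characters that open a new branch:
  "AG" → 2 new (A, G)
  "TA" → 2 new (T, A)
  "TACG" → prefix "TA" already present; 2 new (C, G)
  "TACCC" → prefix "TAC" already present; 2 new (C, C)
  "TGAACC" → prefix "T" already present; 5 new (G, A, A, C, C)
  "TGAACA" → prefix "TGAAC" already present; 1 new (A)
  "AT" → prefix "A" already present; 1 new (T)
Total nodes = 2 + 2 + 2 + 2 + 5 + 1 + 1 = 15

15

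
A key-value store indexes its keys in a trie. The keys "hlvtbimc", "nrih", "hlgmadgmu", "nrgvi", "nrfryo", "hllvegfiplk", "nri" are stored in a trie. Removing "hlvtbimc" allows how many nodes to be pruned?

6

Walk "hlvtbimc" from the leaf back toward the root, removing each node that no remaining word uses.
The suffix "vtbimc" (6 nodes) is used only by "hlvtbimc"; the node for "hl" still has the child "g", so pruning stops there.
Nodes removed: 6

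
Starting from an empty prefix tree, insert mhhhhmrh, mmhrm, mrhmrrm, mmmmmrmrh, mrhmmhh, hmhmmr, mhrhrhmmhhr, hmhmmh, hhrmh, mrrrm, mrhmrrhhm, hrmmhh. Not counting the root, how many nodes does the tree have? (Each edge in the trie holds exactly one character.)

59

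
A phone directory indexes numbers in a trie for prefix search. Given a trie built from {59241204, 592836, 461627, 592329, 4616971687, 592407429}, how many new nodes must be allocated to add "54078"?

4

Walking "54078" from the root, the first 1 characters ("5") follow existing edges; "4" is the first miss.
New nodes needed: |"54078"| − 1 = 5 − 1 = 4.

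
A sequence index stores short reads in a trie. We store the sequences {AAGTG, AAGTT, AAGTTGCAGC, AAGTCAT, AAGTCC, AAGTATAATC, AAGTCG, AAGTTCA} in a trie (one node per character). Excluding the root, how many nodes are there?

24

Trie structure (* marks end of a word):
(root)
└─ A
   └─ A
      └─ G
         └─ T
            ├─ A
            │  └─ T
            │     └─ A
            │        └─ A
            │           └─ T
            │              └─ C *
            ├─ C
            │  ├─ A
            │  │  └─ T *
            │  ├─ C *
            │  └─ G *
            ├─ G *
            └─ T *
               ├─ C
               │  └─ A *
               └─ G
                  └─ C
                     └─ A
                        └─ G
                           └─ C *
Counting every labelled node above: 24.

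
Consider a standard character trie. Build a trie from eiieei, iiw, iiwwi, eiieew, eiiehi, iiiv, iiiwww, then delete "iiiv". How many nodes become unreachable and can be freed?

1

A node on "iiiv"'s path can go only if nothing else ends at it or branches off below it.
The suffix "v" (1 node) is used only by "iiiv"; the node for "iii" still has the child "w", so pruning stops there.
Nodes removed: 1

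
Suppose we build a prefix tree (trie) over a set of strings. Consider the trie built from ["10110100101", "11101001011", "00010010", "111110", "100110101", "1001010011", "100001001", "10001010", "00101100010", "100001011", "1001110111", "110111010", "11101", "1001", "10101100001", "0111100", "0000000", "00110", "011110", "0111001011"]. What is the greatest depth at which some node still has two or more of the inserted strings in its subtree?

The deepest shared node is where two words last agree before diverging.
e.g. "100001001" and "100001011" share the prefix "1000010" of length 7; no pair shares a longer one.
Longest shared-prefix length: 7

7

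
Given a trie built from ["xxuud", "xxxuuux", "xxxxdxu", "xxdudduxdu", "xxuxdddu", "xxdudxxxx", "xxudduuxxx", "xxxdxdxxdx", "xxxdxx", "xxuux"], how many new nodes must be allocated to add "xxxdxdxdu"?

The longest prefix of "xxxdxdxdu" already in the trie is "xxxdxdx" (length 7).
So 9 − 7 = 2 new nodes.

2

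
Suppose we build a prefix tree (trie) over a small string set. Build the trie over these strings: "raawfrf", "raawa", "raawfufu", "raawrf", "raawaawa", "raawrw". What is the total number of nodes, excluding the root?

17

For each word, the new-node count is its length minus the longest prefix already in the trie:
  "raawfrf" → 7 new (r, a, a, w, f, r, f)
  "raawa" → prefix "raaw" already present; 1 new (a)
  "raawfufu" → prefix "raawf" already present; 3 new (u, f, u)
  "raawrf" → prefix "raaw" already present; 2 new (r, f)
  "raawaawa" → prefix "raawa" already present; 3 new (a, w, a)
  "raawrw" → prefix "raawr" already present; 1 new (w)
Total nodes = 7 + 1 + 3 + 2 + 3 + 1 = 17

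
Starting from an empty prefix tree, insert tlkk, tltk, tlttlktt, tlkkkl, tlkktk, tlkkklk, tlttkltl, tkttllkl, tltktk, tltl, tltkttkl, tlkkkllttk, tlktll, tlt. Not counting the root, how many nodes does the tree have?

For each word, the new-node count is its length minus the longest prefix already in the trie:
  "tlkk" → 4 new (t, l, k, k)
  "tltk" → prefix "tl" already present; 2 new (t, k)
  "tlttlktt" → prefix "tlt" already present; 5 new (t, l, k, t, t)
  "tlkkkl" → prefix "tlkk" already present; 2 new (k, l)
  "tlkktk" → prefix "tlkk" already present; 2 new (t, k)
  "tlkkklk" → prefix "tlkkkl" already present; 1 new (k)
  "tlttkltl" → prefix "tltt" already present; 4 new (k, l, t, l)
  "tkttllkl" → prefix "t" already present; 7 new (k, t, t, l, l, k, l)
  "tltktk" → prefix "tltk" already present; 2 new (t, k)
  "tltl" → prefix "tlt" already present; 1 new (l)
  "tltkttkl" → prefix "tltkt" already present; 3 new (t, k, l)
  "tlkkkllttk" → prefix "tlkkkl" already present; 4 new (l, t, t, k)
  "tlktll" → prefix "tlk" already present; 3 new (t, l, l)
  "tlt" → prefix "tlt" already present; 0 new (none)
Total nodes = 4 + 2 + 5 + 2 + 2 + 1 + 4 + 7 + 2 + 1 + 3 + 4 + 3 + 0 = 40

40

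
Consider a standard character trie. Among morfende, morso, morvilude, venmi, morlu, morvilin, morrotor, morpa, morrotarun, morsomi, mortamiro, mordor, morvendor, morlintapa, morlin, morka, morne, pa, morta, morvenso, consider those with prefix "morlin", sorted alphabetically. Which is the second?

morlintapa

Filter for "morlin…" and sort: "morlin", "morlintapa"
Position 2: morlintapa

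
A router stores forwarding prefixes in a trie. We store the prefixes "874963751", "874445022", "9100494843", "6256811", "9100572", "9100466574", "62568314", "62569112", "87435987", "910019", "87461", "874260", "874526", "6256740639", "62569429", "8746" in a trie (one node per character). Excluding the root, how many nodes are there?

Trace insertions, counting only characters that open a new branch:
  "874963751" → 9 new (8, 7, 4, 9, 6, 3, 7, 5, 1)
  "874445022" → prefix "874" already present; 6 new (4, 4, 5, 0, 2, 2)
  "9100494843" → 10 new (9, 1, 0, 0, 4, 9, 4, 8, 4, 3)
  "6256811" → 7 new (6, 2, 5, 6, 8, 1, 1)
  "9100572" → prefix "9100" already present; 3 new (5, 7, 2)
  "9100466574" → prefix "91004" already present; 5 new (6, 6, 5, 7, 4)
  "62568314" → prefix "62568" already present; 3 new (3, 1, 4)
  "62569112" → prefix "6256" already present; 4 new (9, 1, 1, 2)
  "87435987" → prefix "874" already present; 5 new (3, 5, 9, 8, 7)
  "910019" → prefix "9100" already present; 2 new (1, 9)
  "87461" → prefix "874" already present; 2 new (6, 1)
  "874260" → prefix "874" already present; 3 new (2, 6, 0)
  "874526" → prefix "874" already present; 3 new (5, 2, 6)
  "6256740639" → prefix "6256" already present; 6 new (7, 4, 0, 6, 3, 9)
  "62569429" → prefix "62569" already present; 3 new (4, 2, 9)
  "8746" → prefix "8746" already present; 0 new (none)
Total nodes = 9 + 6 + 10 + 7 + 3 + 5 + 3 + 4 + 5 + 2 + 2 + 3 + 3 + 6 + 3 + 0 = 71

71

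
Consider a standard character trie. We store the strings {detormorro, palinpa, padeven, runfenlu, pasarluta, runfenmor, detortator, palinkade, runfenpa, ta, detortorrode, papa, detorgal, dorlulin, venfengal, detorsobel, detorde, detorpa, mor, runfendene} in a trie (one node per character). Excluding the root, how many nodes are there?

96

Insert word by word; a character creates a node only if that edge doesn't already exist:
  "detormorro" → 10 new (d, e, t, o, r, m, o, r, r, o)
  "palinpa" → 7 new (p, a, l, i, n, p, a)
  "padeven" → prefix "pa" already present; 5 new (d, e, v, e, n)
  "runfenlu" → 8 new (r, u, n, f, e, n, l, u)
  "pasarluta" → prefix "pa" already present; 7 new (s, a, r, l, u, t, a)
  "runfenmor" → prefix "runfen" already present; 3 new (m, o, r)
  "detortator" → prefix "detor" already present; 5 new (t, a, t, o, r)
  "palinkade" → prefix "palin" already present; 4 new (k, a, d, e)
  "runfenpa" → prefix "runfen" already present; 2 new (p, a)
  "ta" → 2 new (t, a)
  "detortorrode" → prefix "detort" already present; 6 new (o, r, r, o, d, e)
  "papa" → prefix "pa" already present; 2 new (p, a)
  "detorgal" → prefix "detor" already present; 3 new (g, a, l)
  "dorlulin" → prefix "d" already present; 7 new (o, r, l, u, l, i, n)
  "venfengal" → 9 new (v, e, n, f, e, n, g, a, l)
  "detorsobel" → prefix "detor" already present; 5 new (s, o, b, e, l)
  "detorde" → prefix "detor" already present; 2 new (d, e)
  "detorpa" → prefix "detor" already present; 2 new (p, a)
  "mor" → 3 new (m, o, r)
  "runfendene" → prefix "runfen" already present; 4 new (d, e, n, e)
Total nodes = 10 + 7 + 5 + 8 + 7 + 3 + 5 + 4 + 2 + 2 + 6 + 2 + 3 + 7 + 9 + 5 + 2 + 2 + 3 + 4 = 96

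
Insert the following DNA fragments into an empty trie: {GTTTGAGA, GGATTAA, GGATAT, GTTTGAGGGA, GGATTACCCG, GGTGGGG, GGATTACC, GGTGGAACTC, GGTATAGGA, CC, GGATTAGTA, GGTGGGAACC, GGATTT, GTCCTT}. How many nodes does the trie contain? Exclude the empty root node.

Insert word by word; a character creates a node only if that edge doesn't already exist:
  "GTTTGAGA" → 8 new (G, T, T, T, G, A, G, A)
  "GGATTAA" → prefix "G" already present; 6 new (G, A, T, T, A, A)
  "GGATAT" → prefix "GGAT" already present; 2 new (A, T)
  "GTTTGAGGGA" → prefix "GTTTGAG" already present; 3 new (G, G, A)
  "GGATTACCCG" → prefix "GGATTA" already present; 4 new (C, C, C, G)
  "GGTGGGG" → prefix "GG" already present; 5 new (T, G, G, G, G)
  "GGATTACC" → prefix "GGATTACC" already present; 0 new (none)
  "GGTGGAACTC" → prefix "GGTGG" already present; 5 new (A, A, C, T, C)
  "GGTATAGGA" → prefix "GGT" already present; 6 new (A, T, A, G, G, A)
  "CC" → 2 new (C, C)
  "GGATTAGTA" → prefix "GGATTA" already present; 3 new (G, T, A)
  "GGTGGGAACC" → prefix "GGTGGG" already present; 4 new (A, A, C, C)
  "GGATTT" → prefix "GGATT" already present; 1 new (T)
  "GTCCTT" → prefix "GT" already present; 4 new (C, C, T, T)
Total nodes = 8 + 6 + 2 + 3 + 4 + 5 + 0 + 5 + 6 + 2 + 3 + 4 + 1 + 4 = 53

53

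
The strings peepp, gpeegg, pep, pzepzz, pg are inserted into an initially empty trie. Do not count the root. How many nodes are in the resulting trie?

18

For each word, the new-node count is its length minus the longest prefix already in the trie:
  "peepp" → 5 new (p, e, e, p, p)
  "gpeegg" → 6 new (g, p, e, e, g, g)
  "pep" → prefix "pe" already present; 1 new (p)
  "pzepzz" → prefix "p" already present; 5 new (z, e, p, z, z)
  "pg" → prefix "p" already present; 1 new (g)
Total nodes = 5 + 6 + 1 + 5 + 1 = 18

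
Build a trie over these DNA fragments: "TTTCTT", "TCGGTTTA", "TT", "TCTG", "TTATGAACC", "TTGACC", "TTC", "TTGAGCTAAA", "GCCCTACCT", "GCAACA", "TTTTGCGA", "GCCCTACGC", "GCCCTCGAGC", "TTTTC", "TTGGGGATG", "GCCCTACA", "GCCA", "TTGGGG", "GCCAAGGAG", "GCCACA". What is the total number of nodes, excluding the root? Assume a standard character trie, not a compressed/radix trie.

74

Count nodes per top-level branch (shared prefixes stored once):
  'G'-branch (GCAACA, GCCA, GCCAAGGAG, GCCACA, GCCCTACA, GCCCTACCT, GCCCTACGC, GCCCTCGAGC): 29 nodes
  'T'-branch (TCGGTTTA, TCTG, TT, TTATGAACC, TTC, TTGACC, TTGAGCTAAA, TTGGGG, TTGGGGATG, TTTCTT, TTTTC, TTTTGCGA): 45 nodes
Sum: 74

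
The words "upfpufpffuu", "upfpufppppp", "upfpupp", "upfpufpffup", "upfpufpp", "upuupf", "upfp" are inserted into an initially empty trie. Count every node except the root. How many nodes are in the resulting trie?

Trie structure (* marks end of a word):
(root)
└─ u
   └─ p
      ├─ f
      │  └─ p *
      │     └─ u
      │        ├─ f
      │        │  └─ p
      │        │     ├─ f
      │        │     │  └─ f
      │        │     │     └─ u
      │        │     │        ├─ p *
      │        │     │        └─ u *
      │        │     └─ p *
      │        │        └─ p
      │        │           └─ p
      │        │              └─ p *
      │        └─ p
      │           └─ p *
      └─ u
         └─ u
            └─ p
               └─ f *
Counting every labelled node above: 22.

22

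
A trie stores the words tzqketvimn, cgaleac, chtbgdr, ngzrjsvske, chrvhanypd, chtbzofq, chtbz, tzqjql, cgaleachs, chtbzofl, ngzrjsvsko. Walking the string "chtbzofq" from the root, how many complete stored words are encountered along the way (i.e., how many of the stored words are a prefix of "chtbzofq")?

2

Walk "chtbzofq" from the root; an end-of-word marker is hit whenever a stored word is a prefix of "chtbzofq".
Prefixes of the query that are stored words: "chtbz", "chtbzofq"
Count: 2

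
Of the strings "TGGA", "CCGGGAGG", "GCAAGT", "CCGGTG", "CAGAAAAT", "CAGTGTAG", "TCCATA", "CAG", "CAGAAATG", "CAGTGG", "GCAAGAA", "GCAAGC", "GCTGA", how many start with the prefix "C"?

Filter for entries beginning with "C":
Matches: "CAG", "CAGAAAAT", "CAGAAATG", "CAGTGG", "CAGTGTAG", "CCGGGAGG", "CCGGTG"
Count: 7

7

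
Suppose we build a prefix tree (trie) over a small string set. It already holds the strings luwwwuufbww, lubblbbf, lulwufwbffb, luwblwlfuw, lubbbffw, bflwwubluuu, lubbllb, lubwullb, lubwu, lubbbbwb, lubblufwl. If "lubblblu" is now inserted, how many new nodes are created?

Walking "lubblblu" from the root, the first 6 characters ("lubblb") follow existing edges; "l" is the first miss.
So 8 − 6 = 2 new nodes.

2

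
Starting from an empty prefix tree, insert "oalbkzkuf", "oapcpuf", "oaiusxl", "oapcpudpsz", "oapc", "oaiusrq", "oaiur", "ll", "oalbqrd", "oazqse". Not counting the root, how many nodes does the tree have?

Count nodes per top-level branch (shared prefixes stored once):
  'l'-branch (ll): 2 nodes
  'o'-branch (oaiur, oaiusrq, oaiusxl, oalbkzkuf, oalbqrd, oapc, oapcpudpsz, oapcpuf, oazqse): 33 nodes
Sum: 35

35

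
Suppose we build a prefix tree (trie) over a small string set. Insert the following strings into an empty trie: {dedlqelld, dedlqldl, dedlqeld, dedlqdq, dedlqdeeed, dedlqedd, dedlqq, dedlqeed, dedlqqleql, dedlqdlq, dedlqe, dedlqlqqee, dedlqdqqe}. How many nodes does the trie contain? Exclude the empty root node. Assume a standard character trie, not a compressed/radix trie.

36

For each word, the new-node count is its length minus the longest prefix already in the trie:
  "dedlqelld" → 9 new (d, e, d, l, q, e, l, l, d)
  "dedlqldl" → prefix "dedlq" already present; 3 new (l, d, l)
  "dedlqeld" → prefix "dedlqel" already present; 1 new (d)
  "dedlqdq" → prefix "dedlq" already present; 2 new (d, q)
  "dedlqdeeed" → prefix "dedlqd" already present; 4 new (e, e, e, d)
  "dedlqedd" → prefix "dedlqe" already present; 2 new (d, d)
  "dedlqq" → prefix "dedlq" already present; 1 new (q)
  "dedlqeed" → prefix "dedlqe" already present; 2 new (e, d)
  "dedlqqleql" → prefix "dedlqq" already present; 4 new (l, e, q, l)
  "dedlqdlq" → prefix "dedlqd" already present; 2 new (l, q)
  "dedlqe" → prefix "dedlqe" already present; 0 new (none)
  "dedlqlqqee" → prefix "dedlql" already present; 4 new (q, q, e, e)
  "dedlqdqqe" → prefix "dedlqdq" already present; 2 new (q, e)
Total nodes = 9 + 3 + 1 + 2 + 4 + 2 + 1 + 2 + 4 + 2 + 0 + 4 + 2 = 36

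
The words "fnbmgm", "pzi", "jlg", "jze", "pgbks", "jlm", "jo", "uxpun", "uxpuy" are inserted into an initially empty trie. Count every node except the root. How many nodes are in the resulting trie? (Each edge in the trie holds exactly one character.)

Trace insertions, counting only characters that open a new branch:
  "fnbmgm" → 6 new (f, n, b, m, g, m)
  "pzi" → 3 new (p, z, i)
  "jlg" → 3 new (j, l, g)
  "jze" → prefix "j" already present; 2 new (z, e)
  "pgbks" → prefix "p" already present; 4 new (g, b, k, s)
  "jlm" → prefix "jl" already present; 1 new (m)
  "jo" → prefix "j" already present; 1 new (o)
  "uxpun" → 5 new (u, x, p, u, n)
  "uxpuy" → prefix "uxpu" already present; 1 new (y)
Total nodes = 6 + 3 + 3 + 2 + 4 + 1 + 1 + 5 + 1 = 26

26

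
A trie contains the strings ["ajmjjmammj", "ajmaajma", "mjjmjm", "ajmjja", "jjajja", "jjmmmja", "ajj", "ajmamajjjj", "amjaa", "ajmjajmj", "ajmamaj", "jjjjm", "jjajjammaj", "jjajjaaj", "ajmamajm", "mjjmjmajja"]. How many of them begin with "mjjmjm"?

2

Filter for entries beginning with "mjjmjm":
Words under "mjjmjm": mjjmjm, mjjmjmajja
Count: 2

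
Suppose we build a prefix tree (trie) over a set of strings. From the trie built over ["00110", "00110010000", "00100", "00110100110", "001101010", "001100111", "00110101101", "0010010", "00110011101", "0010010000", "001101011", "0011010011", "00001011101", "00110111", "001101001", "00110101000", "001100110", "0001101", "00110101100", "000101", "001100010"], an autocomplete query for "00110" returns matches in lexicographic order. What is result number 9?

Words with prefix "00110", in lexicographic order: "00110", "001100010", "00110010000", "001100110", "001100111", "00110011101", "001101001", "0011010011", "00110100110", "001101010", "00110101000", "001101011", "00110101100", "00110101101", "00110111"
The 9th is 00110100110.

00110100110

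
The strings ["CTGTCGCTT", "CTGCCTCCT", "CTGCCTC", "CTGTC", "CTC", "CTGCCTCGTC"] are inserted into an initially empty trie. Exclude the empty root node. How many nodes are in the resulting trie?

19

Trace insertions, counting only characters that open a new branch:
  "CTGTCGCTT" → 9 new (C, T, G, T, C, G, C, T, T)
  "CTGCCTCCT" → prefix "CTG" already present; 6 new (C, C, T, C, C, T)
  "CTGCCTC" → prefix "CTGCCTC" already present; 0 new (none)
  "CTGTC" → prefix "CTGTC" already present; 0 new (none)
  "CTC" → prefix "CT" already present; 1 new (C)
  "CTGCCTCGTC" → prefix "CTGCCTC" already present; 3 new (G, T, C)
Total nodes = 9 + 6 + 0 + 0 + 1 + 3 = 19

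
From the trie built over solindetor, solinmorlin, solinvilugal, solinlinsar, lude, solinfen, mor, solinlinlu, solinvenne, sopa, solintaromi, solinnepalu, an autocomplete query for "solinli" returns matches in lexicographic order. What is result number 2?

solinlinsar

Filter for "solinli…" and sort: "solinlinlu", "solinlinsar"
Position 2: solinlinsar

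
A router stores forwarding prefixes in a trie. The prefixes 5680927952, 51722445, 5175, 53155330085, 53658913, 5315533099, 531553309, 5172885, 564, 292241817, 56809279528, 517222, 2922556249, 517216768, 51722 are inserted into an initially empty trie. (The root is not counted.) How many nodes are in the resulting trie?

Trace insertions, counting only characters that open a new branch:
  "5680927952" → 10 new (5, 6, 8, 0, 9, 2, 7, 9, 5, 2)
  "51722445" → prefix "5" already present; 7 new (1, 7, 2, 2, 4, 4, 5)
  "5175" → prefix "517" already present; 1 new (5)
  "53155330085" → prefix "5" already present; 10 new (3, 1, 5, 5, 3, 3, 0, 0, 8, 5)
  "53658913" → prefix "53" already present; 6 new (6, 5, 8, 9, 1, 3)
  "5315533099" → prefix "53155330" already present; 2 new (9, 9)
  "531553309" → prefix "531553309" already present; 0 new (none)
  "5172885" → prefix "5172" already present; 3 new (8, 8, 5)
  "564" → prefix "56" already present; 1 new (4)
  "292241817" → 9 new (2, 9, 2, 2, 4, 1, 8, 1, 7)
  "56809279528" → prefix "5680927952" already present; 1 new (8)
  "517222" → prefix "51722" already present; 1 new (2)
  "2922556249" → prefix "2922" already present; 6 new (5, 5, 6, 2, 4, 9)
  "517216768" → prefix "5172" already present; 5 new (1, 6, 7, 6, 8)
  "51722" → prefix "51722" already present; 0 new (none)
Total nodes = 10 + 7 + 1 + 10 + 6 + 2 + 0 + 3 + 1 + 9 + 1 + 1 + 6 + 5 + 0 = 62

62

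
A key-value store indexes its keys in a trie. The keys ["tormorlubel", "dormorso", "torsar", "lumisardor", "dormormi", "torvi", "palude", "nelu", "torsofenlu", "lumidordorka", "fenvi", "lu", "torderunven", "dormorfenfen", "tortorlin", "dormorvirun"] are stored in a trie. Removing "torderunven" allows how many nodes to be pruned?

8

A node on "torderunven"'s path can go only if nothing else ends at it or branches off below it.
The suffix "derunven" (8 nodes) is used only by "torderunven"; the node for "tor" still has the child "m", so pruning stops there.
Nodes removed: 8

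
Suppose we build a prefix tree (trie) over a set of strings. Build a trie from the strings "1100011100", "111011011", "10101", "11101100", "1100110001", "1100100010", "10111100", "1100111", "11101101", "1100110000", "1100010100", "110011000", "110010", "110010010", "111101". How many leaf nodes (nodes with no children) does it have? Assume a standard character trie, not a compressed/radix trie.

12

A leaf is a node with no children — equivalently, the end of a word that is not a proper prefix of any other stored word.
Those words: "10101", "10111100", "1100010100", "1100011100", "1100100010", "110010010", "1100110000", "1100110001", "1100111", "11101100", "111011011", "111101"
Leaf count: 12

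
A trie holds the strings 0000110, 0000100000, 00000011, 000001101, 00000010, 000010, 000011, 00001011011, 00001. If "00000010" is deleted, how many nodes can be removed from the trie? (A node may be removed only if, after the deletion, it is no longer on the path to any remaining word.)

A node on "00000010"'s path can go only if nothing else ends at it or branches off below it.
The suffix "0" (1 node) is used only by "00000010"; the node for "0000001" still has the child "1", so pruning stops there.
Nodes removed: 1

1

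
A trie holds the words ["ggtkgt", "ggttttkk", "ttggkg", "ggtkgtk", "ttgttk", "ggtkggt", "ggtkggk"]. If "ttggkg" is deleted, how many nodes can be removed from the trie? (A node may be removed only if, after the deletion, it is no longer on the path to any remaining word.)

Walk "ttggkg" from the leaf back toward the root, removing each node that no remaining word uses.
The suffix "gkg" (3 nodes) is used only by "ttggkg"; the node for "ttg" still has the child "t", so pruning stops there.
Nodes removed: 3

3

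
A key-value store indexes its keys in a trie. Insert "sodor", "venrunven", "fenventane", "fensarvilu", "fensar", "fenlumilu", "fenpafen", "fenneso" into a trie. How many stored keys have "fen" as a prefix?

Filter for entries beginning with "fen":
Words under "fen": fenlumilu, fenneso, fenpafen, fensar, fensarvilu, fenventane
Count: 6

6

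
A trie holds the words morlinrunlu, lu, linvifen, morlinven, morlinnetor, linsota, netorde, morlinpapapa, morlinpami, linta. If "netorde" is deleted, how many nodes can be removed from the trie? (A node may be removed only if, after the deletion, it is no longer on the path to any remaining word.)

7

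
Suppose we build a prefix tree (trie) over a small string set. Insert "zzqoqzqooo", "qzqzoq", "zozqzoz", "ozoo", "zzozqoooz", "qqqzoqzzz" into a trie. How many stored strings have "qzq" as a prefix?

1

Walk to "qzq"; the words in its subtree are exactly those with that prefix.
Words under "qzq": qzqzoq
Count: 1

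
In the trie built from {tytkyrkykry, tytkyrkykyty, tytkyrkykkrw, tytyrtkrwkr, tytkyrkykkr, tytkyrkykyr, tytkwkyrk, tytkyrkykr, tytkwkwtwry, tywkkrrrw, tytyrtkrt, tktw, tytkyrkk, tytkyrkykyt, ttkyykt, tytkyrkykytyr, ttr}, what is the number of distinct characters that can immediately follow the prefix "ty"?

Walk "ty" from the root, arriving at one node.
Distinct next characters after "ty": t, w.
That node has 2 child edges.

2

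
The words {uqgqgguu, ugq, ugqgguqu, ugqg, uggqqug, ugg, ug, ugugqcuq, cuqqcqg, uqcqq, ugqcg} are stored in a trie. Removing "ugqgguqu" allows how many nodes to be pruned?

4

A node on "ugqgguqu"'s path can go only if nothing else ends at it or branches off below it.
The suffix "guqu" (4 nodes) is used only by "ugqgguqu"; "ugqg" is itself a stored word, so pruning stops there.
Nodes removed: 4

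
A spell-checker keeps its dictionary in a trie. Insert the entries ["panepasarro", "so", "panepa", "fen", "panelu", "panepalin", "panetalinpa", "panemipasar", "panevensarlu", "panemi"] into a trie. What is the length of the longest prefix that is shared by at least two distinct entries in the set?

6

The deepest shared node is where two words last agree before diverging.
e.g. "panemi" and "panemipasar" share the prefix "panemi" of length 6; no pair shares a longer one.
Longest shared-prefix length: 6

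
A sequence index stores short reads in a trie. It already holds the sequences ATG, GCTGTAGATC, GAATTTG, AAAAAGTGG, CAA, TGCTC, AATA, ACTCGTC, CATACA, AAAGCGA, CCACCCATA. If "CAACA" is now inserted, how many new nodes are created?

2

Walking "CAACA" from the root, the first 3 characters ("CAA") follow existing edges; "C" is the first miss.
So 5 − 3 = 2 new nodes.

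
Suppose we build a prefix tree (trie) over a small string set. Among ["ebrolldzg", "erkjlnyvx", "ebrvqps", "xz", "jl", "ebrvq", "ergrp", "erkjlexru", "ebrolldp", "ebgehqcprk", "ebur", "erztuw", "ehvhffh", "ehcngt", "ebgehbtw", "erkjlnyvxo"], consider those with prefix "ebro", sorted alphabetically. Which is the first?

Words with prefix "ebro", in lexicographic order: "ebrolldp", "ebrolldzg"
The 1st is ebrolldp.

ebrolldp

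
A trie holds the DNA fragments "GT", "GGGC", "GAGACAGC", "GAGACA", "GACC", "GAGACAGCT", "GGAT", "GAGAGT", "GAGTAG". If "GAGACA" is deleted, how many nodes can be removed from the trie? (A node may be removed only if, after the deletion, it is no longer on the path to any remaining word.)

0

After clearing the end-marker at "GAGACA", prune upward until reaching a node still needed by another word.
Every node on "GAGACA" is still needed (e.g. by "GAGACAGC"), so nothing is freed.
Nodes removed: 0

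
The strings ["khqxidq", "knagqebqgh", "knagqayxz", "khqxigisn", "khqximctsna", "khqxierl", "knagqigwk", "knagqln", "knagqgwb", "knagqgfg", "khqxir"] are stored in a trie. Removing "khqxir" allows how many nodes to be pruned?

1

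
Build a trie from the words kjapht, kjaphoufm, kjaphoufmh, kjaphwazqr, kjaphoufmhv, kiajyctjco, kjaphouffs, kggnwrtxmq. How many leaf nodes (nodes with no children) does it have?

6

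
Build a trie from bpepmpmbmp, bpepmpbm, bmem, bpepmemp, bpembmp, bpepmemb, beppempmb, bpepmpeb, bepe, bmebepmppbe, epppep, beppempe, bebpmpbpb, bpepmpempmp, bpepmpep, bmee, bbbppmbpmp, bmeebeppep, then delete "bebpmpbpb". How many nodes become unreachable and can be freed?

7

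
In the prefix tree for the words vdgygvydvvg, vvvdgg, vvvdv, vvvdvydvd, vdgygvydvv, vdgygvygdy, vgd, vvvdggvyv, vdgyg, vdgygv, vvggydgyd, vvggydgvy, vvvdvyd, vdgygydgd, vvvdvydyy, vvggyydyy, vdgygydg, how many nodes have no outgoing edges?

A leaf is a node with no children — equivalently, the end of a word that is not a proper prefix of any other stored word.
Those words: "vdgygvydvvg", "vdgygvygdy", "vdgygydgd", "vgd", "vvggydgvy", "vvggydgyd", "vvggyydyy", "vvvdggvyv", "vvvdvydvd", "vvvdvydyy"
Leaf count: 10

10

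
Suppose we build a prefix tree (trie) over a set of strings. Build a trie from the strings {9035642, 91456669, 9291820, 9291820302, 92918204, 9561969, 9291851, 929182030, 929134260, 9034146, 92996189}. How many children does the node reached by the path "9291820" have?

2

The children of the "9291820" node are the distinct next characters among strings starting with "9291820".
Characters that immediately follow "9291820" among the stored strings: {3, 4}.
That node has 2 child edges.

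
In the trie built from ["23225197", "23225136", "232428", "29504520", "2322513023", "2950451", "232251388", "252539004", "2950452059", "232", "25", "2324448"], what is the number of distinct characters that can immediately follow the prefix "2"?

Walk "2" from the root, arriving at one node.
Distinct next characters after "2": 3, 5, 9.
That node has 3 child edges.

3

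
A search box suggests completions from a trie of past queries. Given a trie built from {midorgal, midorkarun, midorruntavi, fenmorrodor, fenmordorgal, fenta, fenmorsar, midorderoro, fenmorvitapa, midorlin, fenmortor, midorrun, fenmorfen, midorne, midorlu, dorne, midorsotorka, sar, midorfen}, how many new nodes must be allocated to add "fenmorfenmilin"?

5

The longest prefix of "fenmorfenmilin" already in the trie is "fenmorfen" (length 9).
So 14 − 9 = 5 new nodes.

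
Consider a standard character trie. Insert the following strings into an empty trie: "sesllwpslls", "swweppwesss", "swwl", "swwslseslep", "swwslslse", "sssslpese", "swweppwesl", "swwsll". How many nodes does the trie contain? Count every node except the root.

Insert word by word; a character creates a node only if that edge doesn't already exist:
  "sesllwpslls" → 11 new (s, e, s, l, l, w, p, s, l, l, s)
  "swweppwesss" → prefix "s" already present; 10 new (w, w, e, p, p, w, e, s, s, s)
  "swwl" → prefix "sww" already present; 1 new (l)
  "swwslseslep" → prefix "sww" already present; 8 new (s, l, s, e, s, l, e, p)
  "swwslslse" → prefix "swwsls" already present; 3 new (l, s, e)
  "sssslpese" → prefix "s" already present; 8 new (s, s, s, l, p, e, s, e)
  "swweppwesl" → prefix "swweppwes" already present; 1 new (l)
  "swwsll" → prefix "swwsl" already present; 1 new (l)
Total nodes = 11 + 10 + 1 + 8 + 3 + 8 + 1 + 1 = 43

43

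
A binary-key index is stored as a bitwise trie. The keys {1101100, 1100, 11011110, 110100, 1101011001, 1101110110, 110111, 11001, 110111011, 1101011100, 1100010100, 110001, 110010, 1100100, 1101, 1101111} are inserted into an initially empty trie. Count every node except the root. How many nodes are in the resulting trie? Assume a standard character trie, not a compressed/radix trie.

34

Trie structure (* marks end of a word):
(root)
└─ 1
   └─ 1
      └─ 0
         ├─ 0 *
         │  ├─ 0
         │  │  └─ 1 *
         │  │     └─ 0
         │  │        └─ 1
         │  │           └─ 0
         │  │              └─ 0 *
         │  └─ 1 *
         │     └─ 0 *
         │        └─ 0 *
         └─ 1 *
            ├─ 0
            │  ├─ 0 *
            │  └─ 1
            │     └─ 1
            │        ├─ 0
            │        │  └─ 0
            │        │     └─ 1 *
            │        └─ 1
            │           └─ 0
            │              └─ 0 *
            └─ 1
               ├─ 0
               │  └─ 0 *
               └─ 1 *
                  ├─ 0
                  │  └─ 1
                  │     └─ 1 *
                  │        └─ 0 *
                  └─ 1 *
                     └─ 0 *
Counting every labelled node above: 34.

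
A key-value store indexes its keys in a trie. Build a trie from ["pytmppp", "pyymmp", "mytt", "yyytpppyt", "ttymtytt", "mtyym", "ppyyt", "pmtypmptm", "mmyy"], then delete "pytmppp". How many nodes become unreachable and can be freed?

5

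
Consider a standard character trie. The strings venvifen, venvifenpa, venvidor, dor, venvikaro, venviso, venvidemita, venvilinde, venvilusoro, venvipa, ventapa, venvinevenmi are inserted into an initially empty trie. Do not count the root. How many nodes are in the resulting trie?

Trace insertions, counting only characters that open a new branch:
  "venvifen" → 8 new (v, e, n, v, i, f, e, n)
  "venvifenpa" → prefix "venvifen" already present; 2 new (p, a)
  "venvidor" → prefix "venvi" already present; 3 new (d, o, r)
  "dor" → 3 new (d, o, r)
  "venvikaro" → prefix "venvi" already present; 4 new (k, a, r, o)
  "venviso" → prefix "venvi" already present; 2 new (s, o)
  "venvidemita" → prefix "venvid" already present; 5 new (e, m, i, t, a)
  "venvilinde" → prefix "venvi" already present; 5 new (l, i, n, d, e)
  "venvilusoro" → prefix "venvil" already present; 5 new (u, s, o, r, o)
  "venvipa" → prefix "venvi" already present; 2 new (p, a)
  "ventapa" → prefix "ven" already present; 4 new (t, a, p, a)
  "venvinevenmi" → prefix "venvi" already present; 7 new (n, e, v, e, n, m, i)
Total nodes = 8 + 2 + 3 + 3 + 4 + 2 + 5 + 5 + 5 + 2 + 4 + 7 = 50

50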